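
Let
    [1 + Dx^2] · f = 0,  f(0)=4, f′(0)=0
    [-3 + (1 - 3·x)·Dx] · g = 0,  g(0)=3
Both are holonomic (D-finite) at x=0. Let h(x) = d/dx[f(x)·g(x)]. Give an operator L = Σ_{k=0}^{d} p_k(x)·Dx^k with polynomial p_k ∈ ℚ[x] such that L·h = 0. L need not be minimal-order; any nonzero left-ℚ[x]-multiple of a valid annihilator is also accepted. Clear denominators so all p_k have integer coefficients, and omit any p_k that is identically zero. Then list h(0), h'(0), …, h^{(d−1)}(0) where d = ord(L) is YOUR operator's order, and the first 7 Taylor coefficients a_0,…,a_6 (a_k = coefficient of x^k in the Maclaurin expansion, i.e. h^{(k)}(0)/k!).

f: a_k = 4, 0, -2, 0, 1/6, 0, -1/180, …
g: a_k = 3, 9, 27, 81, 243, 729, 2187, …
Product ⇒ symmetric product L₀, ord ≤ 2.
h=h₀': d/dx-closure on L₀ ⇒ L.
L = (-17 - 6·x + 9·x^2) + (-6 + 18·x)·Dx + (1 - 6·x + 9·x^2)·Dx^2  (order 2).
h: a_k = 36, 204, 918, 3674, 27555/2, 495989/10, 3471923/20, …
ICs: h(0) = 36, h′(0) = 204.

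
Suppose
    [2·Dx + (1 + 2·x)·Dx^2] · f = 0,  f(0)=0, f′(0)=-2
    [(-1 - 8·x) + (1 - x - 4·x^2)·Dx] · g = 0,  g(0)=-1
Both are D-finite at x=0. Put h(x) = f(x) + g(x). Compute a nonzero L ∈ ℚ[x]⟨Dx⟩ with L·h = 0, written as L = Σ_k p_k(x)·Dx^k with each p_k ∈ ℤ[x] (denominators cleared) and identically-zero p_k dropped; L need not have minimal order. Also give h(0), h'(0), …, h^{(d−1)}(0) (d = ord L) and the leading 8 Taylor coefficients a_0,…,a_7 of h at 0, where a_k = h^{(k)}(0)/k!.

L = (-94 - 644·x - 1664·x^2 - 1920·x^3 - 1536·x^4)·Dx + (-23 - 324·x - 1448·x^2 - 3072·x^3 - 3904·x^4 - 2560·x^5)·Dx^2 + (6 + 35·x + 53·x^2 - 98·x^3 - 528·x^4 - 864·x^5 - 512·x^6)·Dx^3  (order 3).
h: a_k = -1, -3, -3, -35/3, -25, -357/5, -511/3, -3215/7, …
ICs: h(0) = -1, h′(0) = -3, h′′(0) = -6.

f: a_k = 0, -2, 2, -8/3, 4, -32/5, 32/3, -128/7, …
g: a_k = -1, -1, -5, -9, -29, -65, -181, -441, …
L₀ := lclm(L_f,L_g); ord L₀ ≤ 2+1.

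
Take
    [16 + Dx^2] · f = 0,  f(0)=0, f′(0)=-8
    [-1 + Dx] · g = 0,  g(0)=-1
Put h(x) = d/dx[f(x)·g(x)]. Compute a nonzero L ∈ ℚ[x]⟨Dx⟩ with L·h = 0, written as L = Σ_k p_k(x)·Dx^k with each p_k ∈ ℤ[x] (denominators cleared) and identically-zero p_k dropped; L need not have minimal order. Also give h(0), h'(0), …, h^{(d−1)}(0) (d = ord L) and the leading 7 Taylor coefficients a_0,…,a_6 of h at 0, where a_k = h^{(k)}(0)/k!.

f: a_k = 0, -8, 0, 64/3, 0, -256/15, 0, …
g: a_k = -1, -1, -1/2, -1/6, -1/24, -1/120, -1/720, …
f·g: L₀ = L_f ⊗_s L_g, ord ≤ 2·1.
Derive L from L₀ (diff closure).
L = 17 - 2·Dx + Dx^2  (order 2).
h: a_k = 8, 16, -52, -80, 101/3, 1222/15, 727/90, …
ICs: h(0) = 8, h′(0) = 16.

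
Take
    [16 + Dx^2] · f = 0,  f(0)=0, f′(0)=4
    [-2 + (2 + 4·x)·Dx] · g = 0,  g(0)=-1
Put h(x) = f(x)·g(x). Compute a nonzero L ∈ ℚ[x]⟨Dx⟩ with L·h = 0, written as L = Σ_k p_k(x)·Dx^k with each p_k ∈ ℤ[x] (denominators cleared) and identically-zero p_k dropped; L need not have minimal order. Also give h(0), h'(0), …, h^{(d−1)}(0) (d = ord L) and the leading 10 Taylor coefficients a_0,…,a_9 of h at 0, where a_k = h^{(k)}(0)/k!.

L = (19 + 64·x + 64·x^2) + (-2 - 4·x)·Dx + (1 + 4·x + 4·x^2)·Dx^2  (order 2).
h: a_k = 0, -4, -4, 38/3, 26/3, -341/30, -67/10, 7687/1260, 17/252, 216983/90720, …
ICs: h(0) = 0, h′(0) = -4.

f: a_k = 0, 4, 0, -32/3, 0, 128/15, 0, -1024/315, 0, 2048/2835, …
g: a_k = -1, -1, 1/2, -1/2, 5/8, -7/8, 21/16, -33/16, 429/128, -715/128, …
L₀ := L_f ⊗_s L_g (sym. prod.), ord ≤ 2.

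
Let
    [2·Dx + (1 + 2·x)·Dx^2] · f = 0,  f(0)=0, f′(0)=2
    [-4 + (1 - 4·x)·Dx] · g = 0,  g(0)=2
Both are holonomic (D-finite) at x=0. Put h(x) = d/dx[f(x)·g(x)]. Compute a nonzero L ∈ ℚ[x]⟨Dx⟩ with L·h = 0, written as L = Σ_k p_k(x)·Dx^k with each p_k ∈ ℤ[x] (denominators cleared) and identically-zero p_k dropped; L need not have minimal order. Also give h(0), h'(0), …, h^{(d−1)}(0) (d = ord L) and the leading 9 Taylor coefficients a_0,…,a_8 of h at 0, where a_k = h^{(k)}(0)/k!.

f: a_k = 0, 2, -2, 8/3, -4, 32/5, -32/3, 128/7, -32, …
g: a_k = 2, 8, 32, 128, 512, 2048, 8192, 32768, 131072, …
Product ⇒ symmetric product L₀, ord ≤ 2.
h=h₀': d/dx-closure on L₀ ⇒ L.
L = 32 + (8 + 40·x)·Dx + (-1 + 2·x + 8·x^2)·Dx^2  (order 2).
h: a_k = 4, 24, 160, 2464/3, 12512/3, 99456/5, 465408/5, 14875136/35, 66973952/35, …
ICs: h(0) = 4, h′(0) = 24.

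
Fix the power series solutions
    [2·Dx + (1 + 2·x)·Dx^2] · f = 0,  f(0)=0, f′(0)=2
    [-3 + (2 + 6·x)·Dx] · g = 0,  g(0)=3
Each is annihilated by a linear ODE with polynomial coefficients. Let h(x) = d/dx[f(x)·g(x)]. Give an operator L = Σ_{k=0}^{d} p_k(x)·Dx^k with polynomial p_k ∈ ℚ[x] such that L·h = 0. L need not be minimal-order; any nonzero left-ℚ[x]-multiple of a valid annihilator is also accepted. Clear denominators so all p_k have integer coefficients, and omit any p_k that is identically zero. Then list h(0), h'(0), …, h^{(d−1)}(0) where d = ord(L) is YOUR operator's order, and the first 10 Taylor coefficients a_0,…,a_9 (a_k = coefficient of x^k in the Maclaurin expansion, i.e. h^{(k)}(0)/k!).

L = (39 + 180·x + 108·x^2) + (116 + 756·x + 1512·x^2 + 864·x^3)·Dx + (20 + 184·x + 612·x^2 + 864·x^3 + 432·x^4)·Dx^2  (order 2).
h: a_k = 6, 6, -93/4, 135/2, -11811/64, 158691/320, -3402537/2560, 16018701/4480, -1110590409/114688, 3031606675/114688, …
ICs: h(0) = 6, h′(0) = 6.

f: a_k = 0, 2, -2, 8/3, -4, 32/5, -32/3, 128/7, -32, 512/9, …
g: a_k = 3, 9/2, -27/8, 81/16, -1215/128, 5103/256, -45927/1024, 216513/2048, -8444007/32768, 42220035/65536, …
L₀ := L_f ⊗_s L_g (sym. prod.), ord ≤ 2.
h₀' ⇒ L via d/dx closure of L₀.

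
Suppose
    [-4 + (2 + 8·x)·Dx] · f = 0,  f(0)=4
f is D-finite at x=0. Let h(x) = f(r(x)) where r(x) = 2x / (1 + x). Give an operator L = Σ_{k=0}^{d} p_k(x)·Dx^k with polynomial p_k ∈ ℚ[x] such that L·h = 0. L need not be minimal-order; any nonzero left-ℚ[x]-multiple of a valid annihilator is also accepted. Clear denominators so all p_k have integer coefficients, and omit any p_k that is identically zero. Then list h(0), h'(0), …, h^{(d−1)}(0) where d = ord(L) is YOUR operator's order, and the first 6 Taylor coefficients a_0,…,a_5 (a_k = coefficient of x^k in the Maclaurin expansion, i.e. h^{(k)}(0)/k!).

L = -4 + (1 + 10·x + 9·x^2)·Dx  (order 1).
h: a_k = 4, 16, -48, 208, -1136, 7056, …
ICs: h(0) = 4.

f: a_k = 4, 8, -8, 16, -40, 112, …
f∘r: x↦r, Dx↦Dx/r' in L_f ⇒ L₀.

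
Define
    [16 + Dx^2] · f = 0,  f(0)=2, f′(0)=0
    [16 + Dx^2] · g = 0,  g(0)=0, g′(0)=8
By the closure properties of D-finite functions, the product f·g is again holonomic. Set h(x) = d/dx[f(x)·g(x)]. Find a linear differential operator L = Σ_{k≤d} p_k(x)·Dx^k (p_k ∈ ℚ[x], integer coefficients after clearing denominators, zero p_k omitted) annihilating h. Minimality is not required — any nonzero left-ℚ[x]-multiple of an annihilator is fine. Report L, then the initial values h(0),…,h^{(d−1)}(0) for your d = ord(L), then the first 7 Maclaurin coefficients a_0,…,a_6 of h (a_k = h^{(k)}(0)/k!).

f: a_k = 2, 0, -16, 0, 64/3, 0, -512/45, …
g: a_k = 0, 8, 0, -64/3, 0, 256/15, 0, …
Product ⇒ symmetric product L₀, ord ≤ 4.
Derive L from L₀ (diff closure).
L = 64 + Dx^2  (order 2).
h: a_k = 16, 0, -512, 0, 8192/3, 0, -262144/45, …
ICs: h(0) = 16, h′(0) = 0.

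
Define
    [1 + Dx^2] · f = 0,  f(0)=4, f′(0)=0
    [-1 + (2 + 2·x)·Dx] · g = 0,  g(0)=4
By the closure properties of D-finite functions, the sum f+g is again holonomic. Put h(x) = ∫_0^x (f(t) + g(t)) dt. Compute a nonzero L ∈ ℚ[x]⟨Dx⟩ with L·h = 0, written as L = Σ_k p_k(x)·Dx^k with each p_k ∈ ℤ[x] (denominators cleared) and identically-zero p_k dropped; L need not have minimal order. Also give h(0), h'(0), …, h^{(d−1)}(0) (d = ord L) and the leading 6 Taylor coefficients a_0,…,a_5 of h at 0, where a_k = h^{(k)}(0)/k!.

f: a_k = 4, 0, -2, 0, 1/6, 0, …
g: a_k = 4, 2, -1/2, 1/4, -5/32, 7/64, …
Weyl lclm of L_f,L_g ⇒ L₀ (ord ≤ 3).
Integrate: L := L₀·Dx.
L = (-7 - 8·x - 4·x^2)·Dx + (6 + 22·x + 24·x^2 + 8·x^3)·Dx^2 + (-7 - 8·x - 4·x^2)·Dx^3 + (6 + 22·x + 24·x^2 + 8·x^3)·Dx^4  (order 4).
h: a_k = 0, 8, 1, -5/6, 1/16, 1/480, …
ICs: h(0) = 0, h′(0) = 8, h′′(0) = 2, h′′′(0) = -5.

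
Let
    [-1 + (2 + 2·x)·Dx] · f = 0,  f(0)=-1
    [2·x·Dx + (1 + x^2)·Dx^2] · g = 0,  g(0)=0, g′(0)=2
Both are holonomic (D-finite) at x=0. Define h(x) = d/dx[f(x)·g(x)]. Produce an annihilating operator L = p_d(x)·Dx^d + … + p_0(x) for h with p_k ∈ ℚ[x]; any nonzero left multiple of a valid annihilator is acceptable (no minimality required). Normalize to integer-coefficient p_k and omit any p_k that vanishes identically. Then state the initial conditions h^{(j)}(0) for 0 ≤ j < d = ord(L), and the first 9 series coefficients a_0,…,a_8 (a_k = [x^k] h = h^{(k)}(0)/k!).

f: a_k = -1, -1/2, 1/8, -1/16, 5/128, -7/256, 21/1024, -33/2048, 429/32768, …
g: a_k = 0, 2, 0, -2/3, 0, 2/5, 0, -2/7, 0, …
L₀ := L_f ⊗_s L_g (sym. prod.), ord ≤ 2.
Differentiate: ansatz ord ≤ ord L₀ ⇒ L.
L = (5 + 40·x + 2·x^2 - 24·x^3 - 3·x^4) + (28 + 84·x + 72·x^2 - 56·x^3 - 84·x^4 - 12·x^5)·Dx + (12 + 8·x - 12·x^2 - 16·x^3 - 28·x^4 - 24·x^5 - 4·x^6)·Dx^2  (order 2).
h: a_k = -2, -2, 11/4, 5/6, -389/192, -409/320, 18853/7680, 11167/13440, -237197/114688, …
ICs: h(0) = -2, h′(0) = -2.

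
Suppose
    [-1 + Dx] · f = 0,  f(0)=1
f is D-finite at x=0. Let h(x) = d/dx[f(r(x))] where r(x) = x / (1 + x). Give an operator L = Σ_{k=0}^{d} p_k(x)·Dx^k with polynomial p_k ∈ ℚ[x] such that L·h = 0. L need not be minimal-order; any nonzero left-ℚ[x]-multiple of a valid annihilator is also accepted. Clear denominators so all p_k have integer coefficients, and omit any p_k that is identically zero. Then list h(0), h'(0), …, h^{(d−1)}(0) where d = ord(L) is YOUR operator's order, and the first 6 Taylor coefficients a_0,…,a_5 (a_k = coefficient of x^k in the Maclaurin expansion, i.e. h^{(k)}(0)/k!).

f: a_k = 1, 1, 1/2, 1/6, 1/24, 1/120, …
L₀ from L_f via x↦r, Dx↦r'^{-1}Dx.
Derive L from L₀ (diff closure).
L = (-1 - 2·x) + (-1 - 2·x - x^2)·Dx  (order 1).
h: a_k = 1, -1, 1/2, 1/6, -19/24, 151/120, …
ICs: h(0) = 1.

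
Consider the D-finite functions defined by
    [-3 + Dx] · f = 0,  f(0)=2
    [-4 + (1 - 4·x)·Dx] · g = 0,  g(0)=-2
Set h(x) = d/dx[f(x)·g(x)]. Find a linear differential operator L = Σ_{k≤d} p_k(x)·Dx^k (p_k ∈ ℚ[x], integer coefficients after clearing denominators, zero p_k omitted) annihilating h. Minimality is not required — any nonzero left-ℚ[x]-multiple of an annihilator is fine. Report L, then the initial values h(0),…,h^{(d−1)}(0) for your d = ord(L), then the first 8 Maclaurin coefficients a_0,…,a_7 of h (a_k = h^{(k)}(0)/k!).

f: a_k = 2, 6, 9, 9, 27/4, 81/20, 81/40, 243/280, …
g: a_k = -2, -8, -32, -128, -512, -2048, -8192, -32768, …
L₀ := L_f ⊗_s L_g (sym. prod.), ord ≤ 1.
h₀' ⇒ L via d/dx closure of L₀.
L = (65 - 168·x + 144·x^2) + (-7 + 40·x - 48·x^2)·Dx  (order 1).
h: a_k = -28, -260, -1614, -8662, -86701/2, -2081067/10, -3884707/4, -88793407/20, …
ICs: h(0) = -28.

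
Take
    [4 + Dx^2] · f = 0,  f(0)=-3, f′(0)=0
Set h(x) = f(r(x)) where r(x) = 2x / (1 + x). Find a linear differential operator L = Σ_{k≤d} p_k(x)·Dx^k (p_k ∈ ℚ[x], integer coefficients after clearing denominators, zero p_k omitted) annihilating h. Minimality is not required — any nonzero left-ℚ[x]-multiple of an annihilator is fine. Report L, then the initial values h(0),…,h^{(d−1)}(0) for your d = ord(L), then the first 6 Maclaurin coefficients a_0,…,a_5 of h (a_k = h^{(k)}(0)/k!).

f: a_k = -3, 0, 6, 0, -2, 0, …
h₀=f(r): pull back L_f along r ⇒ L₀.
L = 16 + (2 + 6·x + 6·x^2 + 2·x^3)·Dx + (1 + 4·x + 6·x^2 + 4·x^3 + x^4)·Dx^2  (order 2).
h: a_k = -3, 0, 24, -48, 40, 32, …
ICs: h(0) = -3, h′(0) = 0.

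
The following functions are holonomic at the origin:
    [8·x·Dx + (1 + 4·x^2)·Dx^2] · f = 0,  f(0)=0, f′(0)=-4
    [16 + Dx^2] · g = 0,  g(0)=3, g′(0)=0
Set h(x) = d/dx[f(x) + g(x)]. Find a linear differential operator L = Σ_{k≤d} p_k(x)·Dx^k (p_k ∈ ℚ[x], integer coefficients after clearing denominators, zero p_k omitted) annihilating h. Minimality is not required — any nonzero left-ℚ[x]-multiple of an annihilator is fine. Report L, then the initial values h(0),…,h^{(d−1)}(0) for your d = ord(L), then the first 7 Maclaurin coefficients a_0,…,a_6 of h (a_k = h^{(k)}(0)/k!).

f: a_k = 0, -4, 0, 16/3, 0, -64/5, 0, …
g: a_k = 3, 0, -24, 0, 32, 0, -256/15, …
L₀ := lclm(L_f,L_g); ord L₀ ≤ 2+2.
Differentiate: ansatz ord ≤ ord L₀ ⇒ L.
L = (-512·x + 5120·x^3 + 4096·x^5) + (16 + 512·x^2 + 2304·x^4 + 2048·x^6)·Dx + (-32·x + 320·x^3 + 256·x^5)·Dx^2 + (1 + 32·x^2 + 144·x^4 + 128·x^6)·Dx^3  (order 3).
h: a_k = -4, -48, 16, 128, -64, -512/5, 256, …
ICs: h(0) = -4, h′(0) = -48, h′′(0) = 32.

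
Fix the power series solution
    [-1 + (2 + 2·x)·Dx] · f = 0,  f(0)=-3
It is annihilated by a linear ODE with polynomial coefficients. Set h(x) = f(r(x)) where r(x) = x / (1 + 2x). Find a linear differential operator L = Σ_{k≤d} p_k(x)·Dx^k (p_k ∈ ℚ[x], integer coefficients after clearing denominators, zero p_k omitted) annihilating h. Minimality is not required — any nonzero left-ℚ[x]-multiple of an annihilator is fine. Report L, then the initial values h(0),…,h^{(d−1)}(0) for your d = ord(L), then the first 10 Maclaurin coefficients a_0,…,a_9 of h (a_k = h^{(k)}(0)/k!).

f: a_k = -3, -3/2, 3/8, -3/16, 15/128, -21/256, 63/1024, -99/2048, 1287/32768, -2145/65536, …
h₀=f(r): pull back L_f along r ⇒ L₀.
L = -1 + (2 + 10·x + 12·x^2)·Dx  (order 1).
h: a_k = -3, -3/2, 27/8, -123/16, 2271/128, -10629/256, 100935/1024, -486315/2048, 19021095/32768, -94339905/65536, …
ICs: h(0) = -3.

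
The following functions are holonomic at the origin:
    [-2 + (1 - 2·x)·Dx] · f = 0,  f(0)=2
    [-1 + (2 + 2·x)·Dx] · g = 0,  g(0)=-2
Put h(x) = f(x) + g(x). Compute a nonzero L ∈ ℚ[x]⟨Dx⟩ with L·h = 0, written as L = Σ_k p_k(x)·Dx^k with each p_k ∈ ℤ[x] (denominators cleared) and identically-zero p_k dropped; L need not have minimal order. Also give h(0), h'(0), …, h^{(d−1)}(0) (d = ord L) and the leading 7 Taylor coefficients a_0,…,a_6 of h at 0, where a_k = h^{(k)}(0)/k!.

L = (-6 - 4·x) + (11 + 20·x + 12·x^2)·Dx + (-2 - 2·x + 8·x^2 + 8·x^3)·Dx^2  (order 2).
h: a_k = 0, 3, 33/4, 127/8, 2053/64, 8185/128, 65557/512, …
ICs: h(0) = 0, h′(0) = 3.

f: a_k = 2, 4, 8, 16, 32, 64, 128, …
g: a_k = -2, -1, 1/4, -1/8, 5/64, -7/128, 21/512, …
L₀ := lclm(L_f,L_g); ord L₀ ≤ 1+1.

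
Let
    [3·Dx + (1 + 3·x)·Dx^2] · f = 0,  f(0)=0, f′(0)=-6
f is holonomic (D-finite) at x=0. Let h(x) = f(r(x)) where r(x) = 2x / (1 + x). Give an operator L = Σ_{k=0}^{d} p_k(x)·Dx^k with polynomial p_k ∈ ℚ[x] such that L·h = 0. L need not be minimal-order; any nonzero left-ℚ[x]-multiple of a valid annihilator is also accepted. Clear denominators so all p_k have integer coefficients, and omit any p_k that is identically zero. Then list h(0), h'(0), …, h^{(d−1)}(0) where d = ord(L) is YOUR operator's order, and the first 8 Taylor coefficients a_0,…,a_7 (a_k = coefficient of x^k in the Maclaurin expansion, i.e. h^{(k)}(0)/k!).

f: a_k = 0, -6, 9, -18, 81/2, -486/5, 243, -4374/7, …
Substitute x→r, Dx→(1/r')Dx; clear ⇒ L₀.
L = (8 + 14·x)·Dx + (1 + 8·x + 7·x^2)·Dx^2  (order 2).
h: a_k = 0, -12, 48, -228, 1200, -33612/5, 39216, -1647084/7, …
ICs: h(0) = 0, h′(0) = -12.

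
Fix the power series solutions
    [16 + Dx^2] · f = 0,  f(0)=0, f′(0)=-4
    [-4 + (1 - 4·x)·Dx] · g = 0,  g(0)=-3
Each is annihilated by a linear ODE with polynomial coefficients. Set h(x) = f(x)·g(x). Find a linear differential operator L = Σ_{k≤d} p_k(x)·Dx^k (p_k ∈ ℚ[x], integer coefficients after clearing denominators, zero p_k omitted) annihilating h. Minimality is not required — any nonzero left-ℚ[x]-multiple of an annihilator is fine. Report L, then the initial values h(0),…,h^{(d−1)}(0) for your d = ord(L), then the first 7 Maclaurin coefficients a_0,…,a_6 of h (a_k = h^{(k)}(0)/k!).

L = (-16 + 64·x) + 8·Dx + (-1 + 4·x)·Dx^2  (order 2).
h: a_k = 0, 12, 48, 160, 640, 12928/5, 51712/5, …
ICs: h(0) = 0, h′(0) = 12.

f: a_k = 0, -4, 0, 32/3, 0, -128/15, 0, …
g: a_k = -3, -12, -48, -192, -768, -3072, -12288, …
Sym-product of L_f,L_g gives L₀ (≤ ord 2).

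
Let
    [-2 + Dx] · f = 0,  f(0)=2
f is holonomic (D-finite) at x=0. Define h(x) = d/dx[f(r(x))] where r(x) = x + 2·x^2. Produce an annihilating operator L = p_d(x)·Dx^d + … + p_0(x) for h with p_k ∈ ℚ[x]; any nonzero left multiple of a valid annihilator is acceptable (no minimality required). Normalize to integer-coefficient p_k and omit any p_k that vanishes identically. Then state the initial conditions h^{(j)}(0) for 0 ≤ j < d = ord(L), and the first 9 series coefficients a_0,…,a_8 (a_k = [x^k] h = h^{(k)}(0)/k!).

f: a_k = 2, 4, 4, 8/3, 4/3, 8/15, 8/45, 16/315, 4/315, …
f∘r: x↦r, Dx↦Dx/r' in L_f ⇒ L₀.
h₀' ⇒ L via d/dx closure of L₀.
L = (6 + 16·x + 32·x^2) + (-1 - 4·x)·Dx  (order 1).
h: a_k = 4, 24, 56, 400/3, 216, 5296/15, 20848/45, 63328/105, 42856/63, …
ICs: h(0) = 4.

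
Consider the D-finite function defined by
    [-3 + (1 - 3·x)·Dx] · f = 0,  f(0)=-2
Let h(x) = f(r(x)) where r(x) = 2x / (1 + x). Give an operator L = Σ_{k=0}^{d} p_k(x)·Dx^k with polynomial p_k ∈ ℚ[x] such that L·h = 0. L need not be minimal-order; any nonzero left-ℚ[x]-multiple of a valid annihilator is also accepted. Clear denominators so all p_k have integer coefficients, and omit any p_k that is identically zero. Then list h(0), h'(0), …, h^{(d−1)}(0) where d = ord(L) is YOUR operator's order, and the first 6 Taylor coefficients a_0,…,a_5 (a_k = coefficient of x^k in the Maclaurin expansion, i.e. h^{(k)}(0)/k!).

f: a_k = -2, -6, -18, -54, -162, -486, …
Change of var in L_f (x↦r) gives L₀.
L = 6 + (-1 + 4·x + 5·x^2)·Dx  (order 1).
h: a_k = -2, -12, -60, -300, -1500, -7500, …
ICs: h(0) = -2.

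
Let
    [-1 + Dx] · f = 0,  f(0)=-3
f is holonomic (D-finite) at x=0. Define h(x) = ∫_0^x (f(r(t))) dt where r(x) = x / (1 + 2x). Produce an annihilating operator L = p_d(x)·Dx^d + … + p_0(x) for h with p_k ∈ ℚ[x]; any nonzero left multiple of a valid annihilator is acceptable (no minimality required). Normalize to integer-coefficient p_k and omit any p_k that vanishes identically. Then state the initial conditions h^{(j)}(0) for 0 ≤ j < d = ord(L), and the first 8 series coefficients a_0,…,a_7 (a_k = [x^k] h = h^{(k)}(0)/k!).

L = -Dx + (1 + 4·x + 4·x^2)·Dx^2  (order 2).
h: a_k = 0, -3, -3/2, 3/2, -13/8, 71/40, -147/80, 2699/1680, …
ICs: h(0) = 0, h′(0) = -3.

f: a_k = -3, -3, -3/2, -1/2, -1/8, -1/40, -1/240, -1/1680, …
L₀ from L_f via x↦r, Dx↦r'^{-1}Dx.
Integrate: L := L₀·Dx.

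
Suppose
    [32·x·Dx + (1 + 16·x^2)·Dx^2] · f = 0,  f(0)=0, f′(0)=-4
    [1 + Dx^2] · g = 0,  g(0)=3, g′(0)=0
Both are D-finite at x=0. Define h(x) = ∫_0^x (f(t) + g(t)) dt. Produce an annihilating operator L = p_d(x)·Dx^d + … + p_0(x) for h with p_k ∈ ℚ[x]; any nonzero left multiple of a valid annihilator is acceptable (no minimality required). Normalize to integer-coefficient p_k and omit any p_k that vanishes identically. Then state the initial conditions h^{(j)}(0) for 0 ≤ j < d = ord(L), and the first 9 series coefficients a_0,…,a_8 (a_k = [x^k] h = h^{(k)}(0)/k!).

L = (-6112·x + 99328·x^3 + 8192·x^5)·Dx^2 + (-31 + 1072·x^2 + 25344·x^4 + 4096·x^6)·Dx^3 + (-6112·x + 99328·x^3 + 8192·x^5)·Dx^4 + (-31 + 1072·x^2 + 25344·x^4 + 4096·x^6)·Dx^5  (order 5).
h: a_k = 0, 3, -2, -1/2, 16/3, 1/40, -512/15, -1/1680, 2048/7, …
ICs: h(0) = 0, h′(0) = 3, h′′(0) = -4, h′′′(0) = -3, h′′′′(0) = 128.

f: a_k = 0, -4, 0, 64/3, 0, -1024/5, 0, 16384/7, 0, …
g: a_k = 3, 0, -3/2, 0, 1/8, 0, -1/240, 0, 1/13440, …
Weyl lclm of L_f,L_g ⇒ L₀ (ord ≤ 4).
Integrate: L := L₀·Dx.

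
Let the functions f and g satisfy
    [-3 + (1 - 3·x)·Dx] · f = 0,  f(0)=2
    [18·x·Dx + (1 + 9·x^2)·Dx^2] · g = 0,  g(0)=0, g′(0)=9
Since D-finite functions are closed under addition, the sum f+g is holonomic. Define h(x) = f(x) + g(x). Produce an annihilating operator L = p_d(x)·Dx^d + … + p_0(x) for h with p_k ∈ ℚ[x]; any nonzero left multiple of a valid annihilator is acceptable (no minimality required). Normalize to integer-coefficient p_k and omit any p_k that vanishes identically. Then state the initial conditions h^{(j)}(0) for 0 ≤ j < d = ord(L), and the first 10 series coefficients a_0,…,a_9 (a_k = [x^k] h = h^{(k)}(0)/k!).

L = (-18 + 216·x + 486·x^2)·Dx + (12 - 18·x + 108·x^2 + 486·x^3)·Dx^2 + (-1 + 81·x^4)·Dx^3  (order 3).
h: a_k = 2, 15, 18, 27, 162, 3159/5, 1458, 24057/7, 13122, 45927, …
ICs: h(0) = 2, h′(0) = 15, h′′(0) = 36.

f: a_k = 2, 6, 18, 54, 162, 486, 1458, 4374, 13122, 39366, …
g: a_k = 0, 9, 0, -27, 0, 729/5, 0, -6561/7, 0, 6561, …
Sum ⇒ L₀ = lclm(L_f,L_g) in ℚ(x)⟨Dx⟩.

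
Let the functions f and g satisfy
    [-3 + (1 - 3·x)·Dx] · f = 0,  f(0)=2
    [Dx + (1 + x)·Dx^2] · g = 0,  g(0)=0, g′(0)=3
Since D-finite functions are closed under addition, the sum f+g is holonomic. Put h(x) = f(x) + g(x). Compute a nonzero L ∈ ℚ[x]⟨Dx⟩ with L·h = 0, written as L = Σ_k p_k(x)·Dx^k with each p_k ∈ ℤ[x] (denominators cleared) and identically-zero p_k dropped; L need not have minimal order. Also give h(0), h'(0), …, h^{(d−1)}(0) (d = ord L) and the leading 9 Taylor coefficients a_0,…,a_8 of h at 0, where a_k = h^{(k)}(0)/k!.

f: a_k = 2, 6, 18, 54, 162, 486, 1458, 4374, 13122, …
g: a_k = 0, 3, -3/2, 1, -3/4, 3/5, -1/2, 3/7, -3/8, …
f+g: L₀ = lclm(L_f,L_g), ord ≤ 1+2.
L = (66 + 18·x)·Dx + (52 + 120·x + 36·x^2)·Dx^2 + (-7 + 11·x + 27·x^2 + 9·x^3)·Dx^3  (order 3).
h: a_k = 2, 9, 33/2, 55, 645/4, 2433/5, 2915/2, 30621/7, 104973/8, …
ICs: h(0) = 2, h′(0) = 9, h′′(0) = 33.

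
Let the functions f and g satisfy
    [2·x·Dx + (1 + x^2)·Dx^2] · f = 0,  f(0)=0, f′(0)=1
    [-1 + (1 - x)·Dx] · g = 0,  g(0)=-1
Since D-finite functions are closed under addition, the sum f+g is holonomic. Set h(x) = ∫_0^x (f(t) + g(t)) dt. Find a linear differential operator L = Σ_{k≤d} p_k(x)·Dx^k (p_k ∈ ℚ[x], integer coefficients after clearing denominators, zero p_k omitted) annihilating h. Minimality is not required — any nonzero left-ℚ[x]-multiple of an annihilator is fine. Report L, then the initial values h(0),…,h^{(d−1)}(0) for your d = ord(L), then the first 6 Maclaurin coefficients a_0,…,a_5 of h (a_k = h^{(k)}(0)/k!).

f: a_k = 0, 1, 0, -1/3, 0, 1/5, …
g: a_k = -1, -1, -1, -1, -1, -1, …
L₀ := lclm(L_f,L_g); ord L₀ ≤ 2+1.
∫: right-multiply L₀ by Dx.
L = (2 - 8·x - 6·x^2)·Dx^2 + (-4 + 2·x - 4·x^2 - 6·x^3)·Dx^3 + (1 - x^4)·Dx^4  (order 4).
h: a_k = 0, -1, 0, -1/3, -1/3, -1/5, …
ICs: h(0) = 0, h′(0) = -1, h′′(0) = 0, h′′′(0) = -2.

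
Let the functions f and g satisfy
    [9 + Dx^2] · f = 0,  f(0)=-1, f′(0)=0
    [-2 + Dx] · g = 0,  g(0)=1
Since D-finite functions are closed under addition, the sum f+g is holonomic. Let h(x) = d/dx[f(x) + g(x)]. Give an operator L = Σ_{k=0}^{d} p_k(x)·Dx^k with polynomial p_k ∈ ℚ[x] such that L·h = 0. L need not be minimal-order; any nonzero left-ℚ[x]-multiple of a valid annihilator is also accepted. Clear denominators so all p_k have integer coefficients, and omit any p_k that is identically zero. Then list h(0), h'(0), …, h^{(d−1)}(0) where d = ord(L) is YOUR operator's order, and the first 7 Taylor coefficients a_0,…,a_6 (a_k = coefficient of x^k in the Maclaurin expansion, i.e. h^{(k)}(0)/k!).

L = 18 - 9·Dx + 2·Dx^2 - Dx^3  (order 3).
h: a_k = 2, 13, 4, -65/6, 4/3, 793/120, 8/45, …
ICs: h(0) = 2, h′(0) = 13, h′′(0) = 8.

f: a_k = -1, 0, 9/2, 0, -27/8, 0, 81/80, …
g: a_k = 1, 2, 2, 4/3, 2/3, 4/15, 4/45, …
f+g: L₀ = lclm(L_f,L_g), ord ≤ 2+1.
Derive L from L₀ (diff closure).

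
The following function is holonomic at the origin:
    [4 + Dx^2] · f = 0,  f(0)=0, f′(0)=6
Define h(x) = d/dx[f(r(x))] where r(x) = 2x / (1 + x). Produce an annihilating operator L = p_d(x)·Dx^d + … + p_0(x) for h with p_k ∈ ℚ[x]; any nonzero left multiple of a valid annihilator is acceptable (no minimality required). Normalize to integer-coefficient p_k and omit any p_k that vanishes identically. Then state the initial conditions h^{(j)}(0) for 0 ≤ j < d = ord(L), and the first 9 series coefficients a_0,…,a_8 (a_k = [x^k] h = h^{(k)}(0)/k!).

f: a_k = 0, 6, 0, -4, 0, 4/5, 0, -8/105, 0, …
Change of var in L_f (x↦r) gives L₀.
Derive L from L₀ (diff closure).
L = (22 + 12·x + 6·x^2) + (6 + 18·x + 18·x^2 + 6·x^3)·Dx + (1 + 4·x + 6·x^2 + 4·x^3 + x^4)·Dx^2  (order 2).
h: a_k = 12, -24, -60, 336, -772, 1080, -9844/15, -20128/15, 120412/21, …
ICs: h(0) = 12, h′(0) = -24.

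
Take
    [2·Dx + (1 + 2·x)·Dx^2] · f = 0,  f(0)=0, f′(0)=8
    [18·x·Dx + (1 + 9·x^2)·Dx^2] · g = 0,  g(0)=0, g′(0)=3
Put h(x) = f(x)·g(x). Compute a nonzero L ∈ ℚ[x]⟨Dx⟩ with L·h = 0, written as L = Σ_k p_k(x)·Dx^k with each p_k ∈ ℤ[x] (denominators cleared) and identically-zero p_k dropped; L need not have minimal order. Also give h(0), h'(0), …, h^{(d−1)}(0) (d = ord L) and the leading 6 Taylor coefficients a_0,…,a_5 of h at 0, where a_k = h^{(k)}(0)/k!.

f: a_k = 0, 8, -8, 32/3, -16, 128/5, …
g: a_k = 0, 3, 0, -9, 0, 243/5, …
L₀ := L_f ⊗_s L_g (sym. prod.), ord ≤ 4.
L = (792 + 3024·x + 22680·x^2 + 102384·x^3 + 174960·x^4 + 151632·x^5 + 104976·x^7)·Dx + (332 + 4752·x + 28908·x^2 + 127008·x^3 + 351216·x^4 + 542376·x^5 + 408240·x^6 + 157464·x^7 + 367416·x^8)·Dx^2 + (44 + 916·x + 6696·x^2 + 27252·x^3 + 85860·x^4 + 193428·x^5 + 279936·x^6 + 224532·x^7 + 157464·x^8 + 209952·x^9)·Dx^3 + (10 + 76·x + 418·x^2 + 1728·x^3 + 5391·x^4 + 12960·x^5 + 24948·x^6 + 34992·x^7 + 29889·x^8 + 26244·x^9 + 26244·x^10)·Dx^4  (order 4).
h: a_k = 0, 0, 24, -24, -40, 24, …
ICs: h(0) = 0, h′(0) = 0, h′′(0) = 48, h′′′(0) = -144.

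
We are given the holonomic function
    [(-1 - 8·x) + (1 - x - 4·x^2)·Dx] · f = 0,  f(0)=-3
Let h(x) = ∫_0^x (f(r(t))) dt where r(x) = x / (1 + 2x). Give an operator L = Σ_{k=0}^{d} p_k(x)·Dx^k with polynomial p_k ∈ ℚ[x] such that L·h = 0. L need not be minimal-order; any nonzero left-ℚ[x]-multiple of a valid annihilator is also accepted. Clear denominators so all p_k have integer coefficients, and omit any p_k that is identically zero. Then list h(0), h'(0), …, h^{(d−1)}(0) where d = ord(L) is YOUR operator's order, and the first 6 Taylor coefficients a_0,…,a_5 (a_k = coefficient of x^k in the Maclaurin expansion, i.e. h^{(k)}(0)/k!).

f: a_k = -3, -3, -15, -27, -87, -195, …
Substitute x→r, Dx→(1/r')Dx; clear ⇒ L₀.
h=∫₀ˣh₀: take L = L₀·Dx.
L = (1 + 10·x)·Dx + (-1 - 5·x - 4·x^2 + 4·x^3)·Dx^2  (order 2).
h: a_k = 0, -3, -3/2, -3, 21/4, -81/5, …
ICs: h(0) = 0, h′(0) = -3.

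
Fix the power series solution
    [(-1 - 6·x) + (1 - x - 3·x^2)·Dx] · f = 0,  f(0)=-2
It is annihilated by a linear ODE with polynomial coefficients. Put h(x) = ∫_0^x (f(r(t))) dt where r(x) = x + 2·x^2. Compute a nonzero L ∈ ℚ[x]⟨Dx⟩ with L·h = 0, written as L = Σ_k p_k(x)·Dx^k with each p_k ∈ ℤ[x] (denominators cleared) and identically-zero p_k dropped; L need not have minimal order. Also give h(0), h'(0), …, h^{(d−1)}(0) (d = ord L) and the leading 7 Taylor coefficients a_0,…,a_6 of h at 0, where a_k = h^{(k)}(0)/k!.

L = (1 + 10·x + 36·x^2 + 48·x^3)·Dx + (-1 + x + 5·x^2 + 12·x^3 + 12·x^4)·Dx^2  (order 2).
h: a_k = 0, -2, -1, -4, -23/2, -154/5, -92, …
ICs: h(0) = 0, h′(0) = -2.

f: a_k = -2, -2, -8, -14, -38, -80, -194, …
f∘r: x↦r, Dx↦Dx/r' in L_f ⇒ L₀.
Integrate: L := L₀·Dx.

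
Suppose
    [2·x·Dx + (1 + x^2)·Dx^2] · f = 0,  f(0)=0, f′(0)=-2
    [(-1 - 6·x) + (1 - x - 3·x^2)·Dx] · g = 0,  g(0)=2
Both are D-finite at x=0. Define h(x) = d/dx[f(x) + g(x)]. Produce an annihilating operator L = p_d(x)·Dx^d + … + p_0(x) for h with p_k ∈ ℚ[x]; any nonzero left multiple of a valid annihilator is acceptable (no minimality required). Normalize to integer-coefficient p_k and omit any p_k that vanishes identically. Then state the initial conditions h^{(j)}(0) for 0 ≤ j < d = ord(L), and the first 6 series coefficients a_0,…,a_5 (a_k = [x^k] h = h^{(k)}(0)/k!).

L = (8 - 32·x - 300·x^2 - 504·x^3 - 1134·x^4 - 162·x^6) + (-22 - 148·x - 184·x^2 - 576·x^3 - 441·x^4 - 918·x^5 - 27·x^6 - 162·x^7)·Dx + (4 + 6·x + 18·x^2 - 60·x^3 - 85·x^4 - 75·x^5 - 126·x^6 - 9·x^7 - 27·x^8)·Dx^2  (order 2).
h: a_k = 0, 16, 44, 152, 398, 1164, …
ICs: h(0) = 0, h′(0) = 16.

f: a_k = 0, -2, 0, 2/3, 0, -2/5, …
g: a_k = 2, 2, 8, 14, 38, 80, …
Sum ⇒ L₀ = lclm(L_f,L_g) in ℚ(x)⟨Dx⟩.
Differentiate: ansatz ord ≤ ord L₀ ⇒ L.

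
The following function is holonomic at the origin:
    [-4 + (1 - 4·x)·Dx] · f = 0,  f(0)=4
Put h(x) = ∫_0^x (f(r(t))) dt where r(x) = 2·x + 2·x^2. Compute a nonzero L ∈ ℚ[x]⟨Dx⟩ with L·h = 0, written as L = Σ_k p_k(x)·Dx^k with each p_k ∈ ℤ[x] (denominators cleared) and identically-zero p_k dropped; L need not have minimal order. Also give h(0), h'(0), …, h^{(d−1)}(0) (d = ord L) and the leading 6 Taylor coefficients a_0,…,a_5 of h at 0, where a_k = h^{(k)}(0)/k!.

f: a_k = 4, 16, 64, 256, 1024, 4096, …
Change of var in L_f (x↦r) gives L₀.
∫: right-multiply L₀ by Dx.
L = (8 + 16·x)·Dx + (-1 + 8·x + 8·x^2)·Dx^2  (order 2).
h: a_k = 0, 4, 16, 96, 640, 22784/5, …
ICs: h(0) = 0, h′(0) = 4.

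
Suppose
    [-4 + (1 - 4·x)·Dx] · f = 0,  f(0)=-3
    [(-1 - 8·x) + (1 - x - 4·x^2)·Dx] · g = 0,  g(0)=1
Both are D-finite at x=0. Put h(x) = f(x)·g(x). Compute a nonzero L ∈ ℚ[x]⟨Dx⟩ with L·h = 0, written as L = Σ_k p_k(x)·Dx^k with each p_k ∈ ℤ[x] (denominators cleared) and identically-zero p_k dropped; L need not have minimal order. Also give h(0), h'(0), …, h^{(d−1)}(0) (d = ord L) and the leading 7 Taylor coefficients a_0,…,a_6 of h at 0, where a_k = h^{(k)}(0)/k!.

f: a_k = -3, -12, -48, -192, -768, -3072, -12288, …
g: a_k = 1, 1, 5, 9, 29, 65, 181, …
f·g: L₀ = L_f ⊗_s L_g, ord ≤ 1·1.
L = (-5 + 48·x^2) + (1 - 5·x + 16·x^3)·Dx  (order 1).
h: a_k = -3, -15, -75, -327, -1395, -5775, -23643, …
ICs: h(0) = -3.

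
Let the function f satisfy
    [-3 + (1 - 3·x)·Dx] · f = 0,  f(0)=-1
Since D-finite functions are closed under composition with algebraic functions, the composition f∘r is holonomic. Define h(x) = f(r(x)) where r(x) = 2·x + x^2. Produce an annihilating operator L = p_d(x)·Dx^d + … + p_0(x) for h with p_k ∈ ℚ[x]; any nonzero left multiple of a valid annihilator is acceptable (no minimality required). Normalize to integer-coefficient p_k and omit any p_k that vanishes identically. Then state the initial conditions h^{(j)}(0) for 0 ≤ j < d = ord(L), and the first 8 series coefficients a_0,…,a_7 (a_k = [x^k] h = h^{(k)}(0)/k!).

L = (6 + 6·x) + (-1 + 6·x + 3·x^2)·Dx  (order 1).
h: a_k = -1, -6, -39, -252, -1629, -10530, -68067, -439992, …
ICs: h(0) = -1.

f: a_k = -1, -3, -9, -27, -81, -243, -729, -2187, …
Substitute x→r, Dx→(1/r')Dx; clear ⇒ L₀.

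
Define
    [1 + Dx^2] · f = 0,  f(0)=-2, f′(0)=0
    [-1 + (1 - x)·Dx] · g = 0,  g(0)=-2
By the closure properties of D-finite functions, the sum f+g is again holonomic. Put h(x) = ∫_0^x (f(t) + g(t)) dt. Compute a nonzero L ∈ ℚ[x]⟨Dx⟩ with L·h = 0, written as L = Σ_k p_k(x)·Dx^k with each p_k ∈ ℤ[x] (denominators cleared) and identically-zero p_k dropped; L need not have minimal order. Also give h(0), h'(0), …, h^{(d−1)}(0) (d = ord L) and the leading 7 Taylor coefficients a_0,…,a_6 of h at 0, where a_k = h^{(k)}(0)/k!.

L = (-7 + 2·x - x^2)·Dx + (3 - 5·x + 3·x^2 - x^3)·Dx^2 + (-7 + 2·x - x^2)·Dx^3 + (3 - 5·x + 3·x^2 - x^3)·Dx^4  (order 4).
h: a_k = 0, -4, -1, -1/3, -1/2, -5/12, -1/3, …
ICs: h(0) = 0, h′(0) = -4, h′′(0) = -2, h′′′(0) = -2.

f: a_k = -2, 0, 1, 0, -1/12, 0, 1/360, …
g: a_k = -2, -2, -2, -2, -2, -2, -2, …
f+g: L₀ = lclm(L_f,L_g), ord ≤ 2+1.
∫: right-multiply L₀ by Dx.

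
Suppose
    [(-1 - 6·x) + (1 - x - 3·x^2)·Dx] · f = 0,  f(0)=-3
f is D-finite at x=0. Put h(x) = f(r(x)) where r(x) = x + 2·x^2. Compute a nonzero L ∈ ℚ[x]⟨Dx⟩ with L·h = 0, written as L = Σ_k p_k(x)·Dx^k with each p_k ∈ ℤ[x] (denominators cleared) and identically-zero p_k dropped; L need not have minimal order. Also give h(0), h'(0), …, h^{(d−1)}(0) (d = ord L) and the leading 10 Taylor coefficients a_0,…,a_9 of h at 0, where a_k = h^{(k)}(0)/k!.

L = (1 + 10·x + 36·x^2 + 48·x^3) + (-1 + x + 5·x^2 + 12·x^3 + 12·x^4)·Dx  (order 1).
h: a_k = -3, -3, -18, -69, -231, -828, -3027, -10767, -38610, -138705, …
ICs: h(0) = -3.

f: a_k = -3, -3, -12, -21, -57, -120, -291, -651, -1524, -3477, …
h₀=f(r): pull back L_f along r ⇒ L₀.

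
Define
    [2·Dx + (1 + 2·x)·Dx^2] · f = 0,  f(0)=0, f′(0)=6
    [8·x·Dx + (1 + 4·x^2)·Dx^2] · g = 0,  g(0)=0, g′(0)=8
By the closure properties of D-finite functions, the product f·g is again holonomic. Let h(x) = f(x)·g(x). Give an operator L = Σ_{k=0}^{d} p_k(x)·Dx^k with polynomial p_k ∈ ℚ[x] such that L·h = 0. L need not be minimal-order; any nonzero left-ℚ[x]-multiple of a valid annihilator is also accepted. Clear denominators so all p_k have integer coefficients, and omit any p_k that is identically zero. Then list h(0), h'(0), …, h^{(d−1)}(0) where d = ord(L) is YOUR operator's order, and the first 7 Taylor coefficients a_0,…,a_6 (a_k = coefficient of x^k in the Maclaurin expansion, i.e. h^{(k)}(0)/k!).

f: a_k = 0, 6, -6, 8, -12, 96/5, -32, …
g: a_k = 0, 8, 0, -32/3, 0, 128/5, 0, …
Sym-product of L_f,L_g gives L₀ (≤ ord 4).
L = (192 + 704·x + 2560·x^2 + 9984·x^3 + 15360·x^4 + 13312·x^5 + 4096·x^7)·Dx + (72 + 992·x + 4928·x^2 + 15488·x^3 + 34816·x^4 + 47616·x^5 + 35840·x^6 + 6144·x^7 + 14336·x^8)·Dx^2 + (24 + 256·x + 1536·x^2 + 4992·x^3 + 11520·x^4 + 19968·x^5 + 24576·x^6 + 18432·x^7 + 6144·x^8 + 8192·x^9)·Dx^3 + (5 + 36·x + 148·x^2 + 448·x^3 + 1056·x^4 + 1920·x^5 + 2688·x^6 + 3072·x^7 + 2304·x^8 + 1024·x^9 + 1024·x^10)·Dx^4  (order 4).
h: a_k = 0, 0, 48, -48, 0, -32, 3328/15, …
ICs: h(0) = 0, h′(0) = 0, h′′(0) = 96, h′′′(0) = -288.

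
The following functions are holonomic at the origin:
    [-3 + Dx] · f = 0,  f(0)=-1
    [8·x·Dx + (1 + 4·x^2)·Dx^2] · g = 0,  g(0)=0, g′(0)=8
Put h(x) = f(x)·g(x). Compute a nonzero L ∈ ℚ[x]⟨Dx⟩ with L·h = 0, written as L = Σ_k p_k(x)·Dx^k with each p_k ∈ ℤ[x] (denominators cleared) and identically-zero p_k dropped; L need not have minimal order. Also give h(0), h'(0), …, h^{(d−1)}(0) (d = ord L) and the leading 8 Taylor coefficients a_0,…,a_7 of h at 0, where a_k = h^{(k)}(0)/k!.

L = (9 - 24·x + 36·x^2) + (-6 + 8·x - 24·x^2)·Dx + (1 + 4·x^2)·Dx^2  (order 2).
h: a_k = 0, -8, -24, -76/3, -4, -23/5, -45, -991/70, …
ICs: h(0) = 0, h′(0) = -8.

f: a_k = -1, -3, -9/2, -9/2, -27/8, -81/40, -81/80, -243/560, …
g: a_k = 0, 8, 0, -32/3, 0, 128/5, 0, -512/7, …
f·g: L₀ = L_f ⊗_s L_g, ord ≤ 1·2.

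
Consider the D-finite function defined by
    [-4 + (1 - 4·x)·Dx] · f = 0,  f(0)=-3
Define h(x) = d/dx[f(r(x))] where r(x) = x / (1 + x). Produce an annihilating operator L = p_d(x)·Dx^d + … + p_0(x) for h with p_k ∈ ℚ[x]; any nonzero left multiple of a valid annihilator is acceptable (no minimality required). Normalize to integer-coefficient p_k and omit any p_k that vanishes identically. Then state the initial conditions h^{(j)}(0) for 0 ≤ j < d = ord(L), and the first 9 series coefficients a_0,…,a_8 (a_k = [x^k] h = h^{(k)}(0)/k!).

L = 6 + (-1 + 3·x)·Dx  (order 1).
h: a_k = -12, -72, -324, -1296, -4860, -17496, -61236, -209952, -708588, …
ICs: h(0) = -12.

f: a_k = -3, -12, -48, -192, -768, -3072, -12288, -49152, -196608, …
Substitute x→r, Dx→(1/r')Dx; clear ⇒ L₀.
h=h₀': d/dx-closure on L₀ ⇒ L.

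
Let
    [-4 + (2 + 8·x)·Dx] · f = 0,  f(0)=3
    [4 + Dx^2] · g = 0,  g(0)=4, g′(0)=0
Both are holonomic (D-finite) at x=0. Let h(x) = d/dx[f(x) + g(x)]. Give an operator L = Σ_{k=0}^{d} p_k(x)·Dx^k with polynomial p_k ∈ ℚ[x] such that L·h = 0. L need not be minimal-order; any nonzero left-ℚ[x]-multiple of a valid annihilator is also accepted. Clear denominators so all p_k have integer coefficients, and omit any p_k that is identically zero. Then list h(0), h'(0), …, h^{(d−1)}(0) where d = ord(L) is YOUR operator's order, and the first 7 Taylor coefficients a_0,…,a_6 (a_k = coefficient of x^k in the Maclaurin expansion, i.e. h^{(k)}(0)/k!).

f: a_k = 3, 6, -6, 12, -30, 84, -252, …
g: a_k = 4, 0, -8, 0, 8/3, 0, -16/45, …
Weyl lclm of L_f,L_g ⇒ L₀ (ord ≤ 3).
h₀' ⇒ L via d/dx closure of L₀.
L = (-32 - 16·x - 32·x^2) + (-4 - 24·x - 48·x^2 - 64·x^3)·Dx + (-8 - 4·x - 8·x^2)·Dx^2 + (-1 - 6·x - 12·x^2 - 16·x^3)·Dx^3  (order 3).
h: a_k = 6, -28, 36, -328/3, 420, -22712/15, 5544, …
ICs: h(0) = 6, h′(0) = -28, h′′(0) = 72.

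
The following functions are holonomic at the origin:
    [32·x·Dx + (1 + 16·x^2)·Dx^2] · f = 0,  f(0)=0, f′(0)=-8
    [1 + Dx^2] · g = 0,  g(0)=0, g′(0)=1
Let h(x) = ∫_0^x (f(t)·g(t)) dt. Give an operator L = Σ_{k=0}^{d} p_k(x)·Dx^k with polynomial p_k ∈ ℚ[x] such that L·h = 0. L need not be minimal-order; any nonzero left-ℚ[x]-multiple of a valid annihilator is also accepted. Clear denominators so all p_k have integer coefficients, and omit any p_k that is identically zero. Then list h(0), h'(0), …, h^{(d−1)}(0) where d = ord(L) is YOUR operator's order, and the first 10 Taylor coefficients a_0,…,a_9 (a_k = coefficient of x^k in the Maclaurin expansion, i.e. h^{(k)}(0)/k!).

L = (1105 + 51776·x^2 + 22016·x^4 + 16384·x^6 + 65536·x^8)·Dx + (2112·x + 35840·x^3 + 49152·x^5 + 262144·x^7)·Dx^2 + (1122 + 52352·x^2 + 27648·x^4 + 32768·x^6 + 131072·x^8)·Dx^3 + (2112·x + 35840·x^3 + 49152·x^5 + 262144·x^7)·Dx^4 + (17 + 576·x^2 + 5632·x^4 + 16384·x^6 + 65536·x^8)·Dx^5  (order 5).
h: a_k = 0, 0, 0, -8/3, 0, 44/5, 0, -3751/63, 0, 142493/270, …
ICs: h(0) = 0, h′(0) = 0, h′′(0) = 0, h′′′(0) = -16, h′′′′(0) = 0.

f: a_k = 0, -8, 0, 128/3, 0, -2048/5, 0, 32768/7, 0, -524288/9, …
g: a_k = 0, 1, 0, -1/6, 0, 1/120, 0, -1/5040, 0, 1/362880, …
Product ⇒ symmetric product L₀, ord ≤ 4.
h=∫h₀ ⇒ L = L₀·Dx.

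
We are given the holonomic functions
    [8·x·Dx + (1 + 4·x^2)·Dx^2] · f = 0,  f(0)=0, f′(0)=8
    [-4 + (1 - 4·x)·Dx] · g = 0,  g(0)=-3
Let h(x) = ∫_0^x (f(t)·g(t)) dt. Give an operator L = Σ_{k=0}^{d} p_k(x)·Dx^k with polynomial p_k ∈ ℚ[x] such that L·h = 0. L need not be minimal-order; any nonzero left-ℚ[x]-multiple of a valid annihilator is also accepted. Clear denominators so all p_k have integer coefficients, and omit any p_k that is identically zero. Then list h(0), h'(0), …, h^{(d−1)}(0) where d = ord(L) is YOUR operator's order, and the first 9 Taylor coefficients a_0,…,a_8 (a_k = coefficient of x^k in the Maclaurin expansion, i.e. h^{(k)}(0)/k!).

L = 32·x·Dx + (8 - 8·x + 64·x^2)·Dx^2 + (-1 + 4·x - 4·x^2 + 16·x^3)·Dx^3  (order 3).
h: a_k = 0, 0, -12, -32, -88, -1408/5, -14272/15, -114176/35, -398656/35, …
ICs: h(0) = 0, h′(0) = 0, h′′(0) = -24.

f: a_k = 0, 8, 0, -32/3, 0, 128/5, 0, -512/7, 0, …
g: a_k = -3, -12, -48, -192, -768, -3072, -12288, -49152, -196608, …
h₀=f·g: eliminate ⇒ L₀, order ≤ 2·1.
Integrate: L := L₀·Dx.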